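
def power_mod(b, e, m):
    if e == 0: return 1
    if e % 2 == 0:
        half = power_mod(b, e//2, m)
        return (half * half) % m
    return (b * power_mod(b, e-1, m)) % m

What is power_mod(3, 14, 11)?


power_mod(3, 14, 11): e is even, compute power_mod(3, 7, 11)
  power_mod(3, 7, 11): e is odd, compute power_mod(3, 6, 11)
    power_mod(3, 6, 11): e is even, compute power_mod(3, 3, 11)
      power_mod(3, 3, 11): e is odd, compute power_mod(3, 2, 11)
        power_mod(3, 2, 11): e is even, compute power_mod(3, 1, 11)
          power_mod(3, 1, 11): e is odd, compute power_mod(3, 0, 11)
          power_mod(3, 0, 11) = 1
          (3 * 1) % 11 = 3
        half=3, (3*3) % 11 = 9
      (3 * 9) % 11 = 5
    half=5, (5*5) % 11 = 3
  (3 * 3) % 11 = 9
half=9, (9*9) % 11 = 4

4


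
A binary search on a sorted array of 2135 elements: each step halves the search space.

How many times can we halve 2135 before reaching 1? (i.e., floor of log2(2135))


2135 / 2 = 1067
1067 / 2 = 533
533 / 2 = 266
266 / 2 = 133
133 / 2 = 66
66 / 2 = 33
33 / 2 = 16
16 / 2 = 8
8 / 2 = 4
4 / 2 = 2
2 / 2 = 1
Reached 1 after 11 halvings

11


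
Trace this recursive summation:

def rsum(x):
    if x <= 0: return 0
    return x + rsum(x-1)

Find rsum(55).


rsum(55)
= 55 + 54 + 53 + 52 + 51 + 50 + 49 + 48 + 47 + 46 + 45 + 44 + 43 + 42 + 41 + 40 + 39 + 38 + 37 + 36 + 35 + 34 + 33 + 32 + 31 + 30 + 29 + 28 + 27 + 26 + 25 + 24 + 23 + 22 + 21 + 20 + 19 + 18 + 17 + 16 + 15 + 14 + 13 + 12 + 11 + 10 + 9 + 8 + 7 + 6 + 5 + 4 + 3 + 2 + 1 + rsum(0)
= 55 + 54 + 53 + 52 + 51 + 50 + 49 + 48 + 47 + 46 + 45 + 44 + 43 + 42 + 41 + 40 + 39 + 38 + 37 + 36 + 35 + 34 + 33 + 32 + 31 + 30 + 29 + 28 + 27 + 26 + 25 + 24 + 23 + 22 + 21 + 20 + 19 + 18 + 17 + 16 + 15 + 14 + 13 + 12 + 11 + 10 + 9 + 8 + 7 + 6 + 5 + 4 + 3 + 2 + 1 + 0
= 1540

1540


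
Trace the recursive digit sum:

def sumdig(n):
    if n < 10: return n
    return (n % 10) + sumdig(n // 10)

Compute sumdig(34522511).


sumdig(34522511) = 1 + sumdig(3452251)
sumdig(3452251) = 1 + sumdig(345225)
sumdig(345225) = 5 + sumdig(34522)
sumdig(34522) = 2 + sumdig(3452)
sumdig(3452) = 2 + sumdig(345)
sumdig(345) = 5 + sumdig(34)
sumdig(34) = 4 + sumdig(3)
sumdig(3) = 3  (base case)
Total: 1 + 1 + 5 + 2 + 2 + 5 + 4 + 3 = 23

23


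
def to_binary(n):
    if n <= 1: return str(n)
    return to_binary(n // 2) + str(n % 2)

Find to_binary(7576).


to_binary(7576) = to_binary(3788) + '0'
to_binary(3788) = to_binary(1894) + '0'
to_binary(1894) = to_binary(947) + '0'
to_binary(947) = to_binary(473) + '1'
to_binary(473) = to_binary(236) + '1'
to_binary(236) = to_binary(118) + '0'
to_binary(118) = to_binary(59) + '0'
to_binary(59) = to_binary(29) + '1'
to_binary(29) = to_binary(14) + '1'
to_binary(14) = to_binary(7) + '0'
to_binary(7) = to_binary(3) + '1'
to_binary(3) = to_binary(1) + '1'
to_binary(1) = '1'  (base case)
Concatenating: '1' + '1' + '1' + '0' + '1' + '1' + '0' + '0' + '1' + '1' + '0' + '0' + '0' = '1110110011000'

1110110011000


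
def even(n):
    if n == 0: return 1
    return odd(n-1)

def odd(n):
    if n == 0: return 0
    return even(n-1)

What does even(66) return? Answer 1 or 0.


even(66) = odd(65)
odd(65) = even(64)
even(64) = odd(63)
odd(63) = even(62)
even(62) = odd(61)
odd(61) = even(60)
even(60) = odd(59)
odd(59) = even(58)
even(58) = odd(57)
odd(57) = even(56)
even(56) = odd(55)
odd(55) = even(54)
even(54) = odd(53)
odd(53) = even(52)
even(52) = odd(51)
odd(51) = even(50)
even(50) = odd(49)
odd(49) = even(48)
even(48) = odd(47)
odd(47) = even(46)
even(46) = odd(45)
odd(45) = even(44)
even(44) = odd(43)
odd(43) = even(42)
even(42) = odd(41)
odd(41) = even(40)
even(40) = odd(39)
odd(39) = even(38)
even(38) = odd(37)
odd(37) = even(36)
even(36) = odd(35)
odd(35) = even(34)
even(34) = odd(33)
odd(33) = even(32)
even(32) = odd(31)
odd(31) = even(30)
even(30) = odd(29)
odd(29) = even(28)
even(28) = odd(27)
odd(27) = even(26)
even(26) = odd(25)
odd(25) = even(24)
even(24) = odd(23)
odd(23) = even(22)
even(22) = odd(21)
odd(21) = even(20)
even(20) = odd(19)
odd(19) = even(18)
even(18) = odd(17)
odd(17) = even(16)
even(16) = odd(15)
odd(15) = even(14)
even(14) = odd(13)
odd(13) = even(12)
even(12) = odd(11)
odd(11) = even(10)
even(10) = odd(9)
odd(9) = even(8)
even(8) = odd(7)
odd(7) = even(6)
even(6) = odd(5)
odd(5) = even(4)
even(4) = odd(3)
odd(3) = even(2)
even(2) = odd(1)
odd(1) = even(0)
even(0) = 1  (base case)
Result: 1

1


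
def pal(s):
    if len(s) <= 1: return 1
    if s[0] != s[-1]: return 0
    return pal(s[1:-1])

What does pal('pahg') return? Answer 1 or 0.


pal('pahg'): s[0]='p' != s[-1]='g' -> return 0
Result: 0 (not a palindrome)

0


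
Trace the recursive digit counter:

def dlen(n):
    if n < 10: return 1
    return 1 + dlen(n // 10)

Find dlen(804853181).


dlen(804853181) = 1 + dlen(80485318)
dlen(80485318) = 1 + dlen(8048531)
dlen(8048531) = 1 + dlen(804853)
dlen(804853) = 1 + dlen(80485)
dlen(80485) = 1 + dlen(8048)
dlen(8048) = 1 + dlen(804)
dlen(804) = 1 + dlen(80)
dlen(80) = 1 + dlen(8)
dlen(8) = 1  (base case: 8 < 10)
Unwinding: 1 + 1 + 1 + 1 + 1 + 1 + 1 + 1 + 1 = 9

9


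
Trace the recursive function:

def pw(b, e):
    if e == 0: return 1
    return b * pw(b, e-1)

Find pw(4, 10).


pw(4, 10)
= 4 * pw(4, 9)
= 4 * 4 * pw(4, 8)
= 4 * 4 * 4 * pw(4, 7)
= 4 * 4 * 4 * 4 * pw(4, 6)
= 4 * 4 * 4 * 4 * 4 * pw(4, 5)
= 4 * 4 * 4 * 4 * 4 * 4 * pw(4, 4)
= 4 * 4 * 4 * 4 * 4 * 4 * 4 * pw(4, 3)
= 4 * 4 * 4 * 4 * 4 * 4 * 4 * 4 * pw(4, 2)
= 4 * 4 * 4 * 4 * 4 * 4 * 4 * 4 * 4 * pw(4, 1)
= 4 * 4 * 4 * 4 * 4 * 4 * 4 * 4 * 4 * 4 * pw(4, 0)
= 4 * 4 * 4 * 4 * 4 * 4 * 4 * 4 * 4 * 4 * 1
= 1048576

1048576


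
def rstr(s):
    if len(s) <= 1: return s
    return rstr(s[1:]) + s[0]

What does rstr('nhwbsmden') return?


rstr('nhwbsmden') = rstr('hwbsmden') + 'n'
rstr('hwbsmden') = rstr('wbsmden') + 'h'
rstr('wbsmden') = rstr('bsmden') + 'w'
rstr('bsmden') = rstr('smden') + 'b'
rstr('smden') = rstr('mden') + 's'
rstr('mden') = rstr('den') + 'm'
rstr('den') = rstr('en') + 'd'
rstr('en') = rstr('n') + 'e'
rstr('n') = 'n'  (base case)
Concatenating: 'n' + 'e' + 'd' + 'm' + 's' + 'b' + 'w' + 'h' + 'n' = 'nedmsbwhn'

nedmsbwhn


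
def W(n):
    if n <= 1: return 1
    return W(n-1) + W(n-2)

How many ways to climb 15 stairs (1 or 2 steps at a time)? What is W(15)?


Building up from base cases:
W(0) = 1
W(1) = 1
W(2) = W(1) + W(0) = 1 + 1 = 2
W(3) = W(2) + W(1) = 2 + 1 = 3
W(4) = W(3) + W(2) = 3 + 2 = 5
W(5) = W(4) + W(3) = 5 + 3 = 8
W(6) = W(5) + W(4) = 8 + 5 = 13
W(7) = W(6) + W(5) = 13 + 8 = 21
W(8) = W(7) + W(6) = 21 + 13 = 34
W(9) = W(8) + W(7) = 34 + 21 = 55
W(10) = W(9) + W(8) = 55 + 34 = 89
W(11) = W(10) + W(9) = 89 + 55 = 144
W(12) = W(11) + W(10) = 144 + 89 = 233
W(13) = W(12) + W(11) = 233 + 144 = 377
W(14) = W(13) + W(12) = 377 + 233 = 610
W(15) = W(14) + W(13) = 610 + 377 = 987

987


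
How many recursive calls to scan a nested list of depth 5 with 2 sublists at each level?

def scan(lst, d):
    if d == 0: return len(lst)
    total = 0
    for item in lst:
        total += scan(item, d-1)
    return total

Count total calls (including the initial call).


At depth 0 (root): 1 call
At depth 1: each of 1 parents calls scan on 2 children = 2 calls
At depth 2: each of 2 parents calls scan on 2 children = 4 calls
At depth 3: each of 4 parents calls scan on 2 children = 8 calls
At depth 4: each of 8 parents calls scan on 2 children = 16 calls
At depth 5: each of 16 parents calls scan on 2 children = 32 calls
Total: 1 + 2 + 4 + 8 + 16 + 32 = 63

63


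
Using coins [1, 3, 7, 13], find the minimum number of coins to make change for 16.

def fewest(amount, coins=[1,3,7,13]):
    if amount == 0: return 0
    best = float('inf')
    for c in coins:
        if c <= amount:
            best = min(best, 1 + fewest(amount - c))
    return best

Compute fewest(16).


Building up with DP:
fewest(0) = 0
fewest(1) = min(1+fewest(0)=1+0=1) = 1
fewest(2) = min(1+fewest(1)=1+1=2) = 2
fewest(3) = min(1+fewest(2)=1+2=3, 1+fewest(0)=1+0=1) = 1
fewest(4) = min(1+fewest(3)=1+1=2, 1+fewest(1)=1+1=2) = 2
fewest(5) = min(1+fewest(4)=1+2=3, 1+fewest(2)=1+2=3) = 3
fewest(6) = min(1+fewest(5)=1+3=4, 1+fewest(3)=1+1=2) = 2
fewest(7) = min(1+fewest(6)=1+2=3, 1+fewest(4)=1+2=3, 1+fewest(0)=1+0=1) = 1
fewest(8) = min(1+fewest(7)=1+1=2, 1+fewest(5)=1+3=4, 1+fewest(1)=1+1=2) = 2
fewest(9) = min(1+fewest(8)=1+2=3, 1+fewest(6)=1+2=3, 1+fewest(2)=1+2=3) = 3
fewest(10) = min(1+fewest(9)=1+3=4, 1+fewest(7)=1+1=2, 1+fewest(3)=1+1=2) = 2
fewest(11) = min(1+fewest(10)=1+2=3, 1+fewest(8)=1+2=3, 1+fewest(4)=1+2=3) = 3
fewest(12) = min(1+fewest(11)=1+3=4, 1+fewest(9)=1+3=4, 1+fewest(5)=1+3=4) = 4
fewest(13) = min(1+fewest(12)=1+4=5, 1+fewest(10)=1+2=3, 1+fewest(6)=1+2=3, 1+fewest(0)=1+0=1) = 1
fewest(14) = min(1+fewest(13)=1+1=2, 1+fewest(11)=1+3=4, 1+fewest(7)=1+1=2, 1+fewest(1)=1+1=2) = 2
fewest(15) = min(1+fewest(14)=1+2=3, 1+fewest(12)=1+4=5, 1+fewest(8)=1+2=3, 1+fewest(2)=1+2=3) = 3
fewest(16) = min(1+fewest(15)=1+3=4, 1+fewest(13)=1+1=2, 1+fewest(9)=1+3=4, 1+fewest(3)=1+1=2) = 2

2


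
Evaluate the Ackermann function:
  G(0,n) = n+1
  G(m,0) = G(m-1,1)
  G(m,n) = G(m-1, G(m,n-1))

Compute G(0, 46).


G(0, 46) = 47
Result: G(0, 46) = 47

47


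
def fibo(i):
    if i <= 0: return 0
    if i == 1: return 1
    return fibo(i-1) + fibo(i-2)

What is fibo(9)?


Computing fibo(9) bottom-up:
fibo(0) = 0
fibo(1) = 1
fibo(2) = fibo(1) + fibo(0) = 1 + 0 = 1
fibo(3) = fibo(2) + fibo(1) = 1 + 1 = 2
fibo(4) = fibo(3) + fibo(2) = 2 + 1 = 3
fibo(5) = fibo(4) + fibo(3) = 3 + 2 = 5
fibo(6) = fibo(5) + fibo(4) = 5 + 3 = 8
fibo(7) = fibo(6) + fibo(5) = 8 + 5 = 13
fibo(8) = fibo(7) + fibo(6) = 13 + 8 = 21
fibo(9) = fibo(8) + fibo(7) = 21 + 13 = 34

34


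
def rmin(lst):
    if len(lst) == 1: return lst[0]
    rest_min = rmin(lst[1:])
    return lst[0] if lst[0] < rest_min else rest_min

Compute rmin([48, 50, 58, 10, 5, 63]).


rmin([48, 50, 58, 10, 5, 63]): compare 48 with rmin([50, 58, 10, 5, 63])
rmin([50, 58, 10, 5, 63]): compare 50 with rmin([58, 10, 5, 63])
rmin([58, 10, 5, 63]): compare 58 with rmin([10, 5, 63])
rmin([10, 5, 63]): compare 10 with rmin([5, 63])
rmin([5, 63]): compare 5 with rmin([63])
rmin([63]) = 63  (base case)
Compare 5 with 63 -> 5
Compare 10 with 5 -> 5
Compare 58 with 5 -> 5
Compare 50 with 5 -> 5
Compare 48 with 5 -> 5

5


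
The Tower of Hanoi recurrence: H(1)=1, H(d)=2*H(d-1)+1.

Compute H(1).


H(1) = 1  (base case)

1


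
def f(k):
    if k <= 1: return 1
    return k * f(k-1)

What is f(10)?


f(10)
= 10 * f(9)
= 10 * 9 * f(8)
= 10 * 9 * 8 * f(7)
= 10 * 9 * 8 * 7 * f(6)
= 10 * 9 * 8 * 7 * 6 * f(5)
= 10 * 9 * 8 * 7 * 6 * 5 * f(4)
= 10 * 9 * 8 * 7 * 6 * 5 * 4 * f(3)
= 10 * 9 * 8 * 7 * 6 * 5 * 4 * 3 * f(2)
= 10 * 9 * 8 * 7 * 6 * 5 * 4 * 3 * 2 * f(1)
= 10 * 9 * 8 * 7 * 6 * 5 * 4 * 3 * 2 * 1
= 3628800

3628800


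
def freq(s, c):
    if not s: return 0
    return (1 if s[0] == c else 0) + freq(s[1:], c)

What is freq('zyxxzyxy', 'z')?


s[0]='z' == 'z' -> 1
s[0]='y' != 'z' -> 0
s[0]='x' != 'z' -> 0
s[0]='x' != 'z' -> 0
s[0]='z' == 'z' -> 1
s[0]='y' != 'z' -> 0
s[0]='x' != 'z' -> 0
s[0]='y' != 'z' -> 0
Sum: 1 + 0 + 0 + 0 + 1 + 0 + 0 + 0 = 2

2


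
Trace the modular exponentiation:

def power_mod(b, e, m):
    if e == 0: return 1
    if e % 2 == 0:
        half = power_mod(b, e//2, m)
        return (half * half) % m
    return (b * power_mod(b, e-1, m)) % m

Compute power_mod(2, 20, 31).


power_mod(2, 20, 31): e is even, compute power_mod(2, 10, 31)
  power_mod(2, 10, 31): e is even, compute power_mod(2, 5, 31)
    power_mod(2, 5, 31): e is odd, compute power_mod(2, 4, 31)
      power_mod(2, 4, 31): e is even, compute power_mod(2, 2, 31)
        power_mod(2, 2, 31): e is even, compute power_mod(2, 1, 31)
          power_mod(2, 1, 31): e is odd, compute power_mod(2, 0, 31)
          power_mod(2, 0, 31) = 1
          (2 * 1) % 31 = 2
        half=2, (2*2) % 31 = 4
      half=4, (4*4) % 31 = 16
    (2 * 16) % 31 = 1
  half=1, (1*1) % 31 = 1
half=1, (1*1) % 31 = 1

1


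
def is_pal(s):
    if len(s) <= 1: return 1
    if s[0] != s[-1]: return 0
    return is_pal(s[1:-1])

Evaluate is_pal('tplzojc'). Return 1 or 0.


is_pal('tplzojc'): s[0]='t' != s[-1]='c' -> return 0
Result: 0 (not a palindrome)

0


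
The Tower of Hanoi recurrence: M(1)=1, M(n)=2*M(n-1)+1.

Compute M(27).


M(27) = 2 * M(26) + 1
M(26) = 2 * M(25) + 1
M(25) = 2 * M(24) + 1
M(24) = 2 * M(23) + 1
M(23) = 2 * M(22) + 1
M(22) = 2 * M(21) + 1
M(21) = 2 * M(20) + 1
M(20) = 2 * M(19) + 1
M(19) = 2 * M(18) + 1
M(18) = 2 * M(17) + 1
M(17) = 2 * M(16) + 1
M(16) = 2 * M(15) + 1
M(15) = 2 * M(14) + 1
M(14) = 2 * M(13) + 1
M(13) = 2 * M(12) + 1
M(12) = 2 * M(11) + 1
M(11) = 2 * M(10) + 1
M(10) = 2 * M(9) + 1
M(9) = 2 * M(8) + 1
M(8) = 2 * M(7) + 1
M(7) = 2 * M(6) + 1
M(6) = 2 * M(5) + 1
M(5) = 2 * M(4) + 1
M(4) = 2 * M(3) + 1
M(3) = 2 * M(2) + 1
M(2) = 2 * M(1) + 1
M(1) = 1  (base case)
M(2) = 2 * 1 + 1 = 3
M(3) = 2 * 3 + 1 = 7
M(4) = 2 * 7 + 1 = 15
M(5) = 2 * 15 + 1 = 31
M(6) = 2 * 31 + 1 = 63
M(7) = 2 * 63 + 1 = 127
M(8) = 2 * 127 + 1 = 255
M(9) = 2 * 255 + 1 = 511
M(10) = 2 * 511 + 1 = 1023
M(11) = 2 * 1023 + 1 = 2047
M(12) = 2 * 2047 + 1 = 4095
M(13) = 2 * 4095 + 1 = 8191
M(14) = 2 * 8191 + 1 = 16383
M(15) = 2 * 16383 + 1 = 32767
M(16) = 2 * 32767 + 1 = 65535
M(17) = 2 * 65535 + 1 = 131071
M(18) = 2 * 131071 + 1 = 262143
M(19) = 2 * 262143 + 1 = 524287
M(20) = 2 * 524287 + 1 = 1048575
M(21) = 2 * 1048575 + 1 = 2097151
M(22) = 2 * 2097151 + 1 = 4194303
M(23) = 2 * 4194303 + 1 = 8388607
M(24) = 2 * 8388607 + 1 = 16777215
M(25) = 2 * 16777215 + 1 = 33554431
M(26) = 2 * 33554431 + 1 = 67108863
M(27) = 2 * 67108863 + 1 = 134217727

134217727


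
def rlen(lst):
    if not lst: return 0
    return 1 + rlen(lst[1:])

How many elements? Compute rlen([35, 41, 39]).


rlen([35, 41, 39]) = 1 + rlen([41, 39])
rlen([41, 39]) = 1 + rlen([39])
rlen([39]) = 1 + rlen([])
rlen([]) = 0  (base case)
Unwinding: 1 + 1 + 1 + 0 = 3

3


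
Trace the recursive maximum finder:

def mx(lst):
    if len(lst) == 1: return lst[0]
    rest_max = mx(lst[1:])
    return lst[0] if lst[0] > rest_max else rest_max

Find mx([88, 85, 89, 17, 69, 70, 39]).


mx([88, 85, 89, 17, 69, 70, 39]): compare 88 with mx([85, 89, 17, 69, 70, 39])
mx([85, 89, 17, 69, 70, 39]): compare 85 with mx([89, 17, 69, 70, 39])
mx([89, 17, 69, 70, 39]): compare 89 with mx([17, 69, 70, 39])
mx([17, 69, 70, 39]): compare 17 with mx([69, 70, 39])
mx([69, 70, 39]): compare 69 with mx([70, 39])
mx([70, 39]): compare 70 with mx([39])
mx([39]) = 39  (base case)
Compare 70 with 39 -> 70
Compare 69 with 70 -> 70
Compare 17 with 70 -> 70
Compare 89 with 70 -> 89
Compare 85 with 89 -> 89
Compare 88 with 89 -> 89

89


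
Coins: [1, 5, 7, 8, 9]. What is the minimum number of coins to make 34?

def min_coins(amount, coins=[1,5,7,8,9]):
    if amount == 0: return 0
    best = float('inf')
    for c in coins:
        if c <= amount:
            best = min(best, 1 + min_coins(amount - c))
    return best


Building up with DP:
min_coins(0) = 0
min_coins(1) = min(1+min_coins(0)=1+0=1) = 1
min_coins(2) = min(1+min_coins(1)=1+1=2) = 2
min_coins(3) = min(1+min_coins(2)=1+2=3) = 3
min_coins(4) = min(1+min_coins(3)=1+3=4) = 4
min_coins(5) = min(1+min_coins(4)=1+4=5, 1+min_coins(0)=1+0=1) = 1
min_coins(6) = min(1+min_coins(5)=1+1=2, 1+min_coins(1)=1+1=2) = 2
min_coins(7) = min(1+min_coins(6)=1+2=3, 1+min_coins(2)=1+2=3, 1+min_coins(0)=1+0=1) = 1
min_coins(8) = min(1+min_coins(7)=1+1=2, 1+min_coins(3)=1+3=4, 1+min_coins(1)=1+1=2, 1+min_coins(0)=1+0=1) = 1
min_coins(9) = min(1+min_coins(8)=1+1=2, 1+min_coins(4)=1+4=5, 1+min_coins(2)=1+2=3, 1+min_coins(1)=1+1=2, 1+min_coins(0)=1+0=1) = 1
min_coins(10) = min(1+min_coins(9)=1+1=2, 1+min_coins(5)=1+1=2, 1+min_coins(3)=1+3=4, 1+min_coins(2)=1+2=3, 1+min_coins(1)=1+1=2) = 2
min_coins(11) = min(1+min_coins(10)=1+2=3, 1+min_coins(6)=1+2=3, 1+min_coins(4)=1+4=5, 1+min_coins(3)=1+3=4, 1+min_coins(2)=1+2=3) = 3
min_coins(12) = min(1+min_coins(11)=1+3=4, 1+min_coins(7)=1+1=2, 1+min_coins(5)=1+1=2, 1+min_coins(4)=1+4=5, 1+min_coins(3)=1+3=4) = 2
min_coins(13) = min(1+min_coins(12)=1+2=3, 1+min_coins(8)=1+1=2, 1+min_coins(6)=1+2=3, 1+min_coins(5)=1+1=2, 1+min_coins(4)=1+4=5) = 2
min_coins(14) = min(1+min_coins(13)=1+2=3, 1+min_coins(9)=1+1=2, 1+min_coins(7)=1+1=2, 1+min_coins(6)=1+2=3, 1+min_coins(5)=1+1=2) = 2
min_coins(15) = min(1+min_coins(14)=1+2=3, 1+min_coins(10)=1+2=3, 1+min_coins(8)=1+1=2, 1+min_coins(7)=1+1=2, 1+min_coins(6)=1+2=3) = 2
min_coins(16) = min(1+min_coins(15)=1+2=3, 1+min_coins(11)=1+3=4, 1+min_coins(9)=1+1=2, 1+min_coins(8)=1+1=2, 1+min_coins(7)=1+1=2) = 2
min_coins(17) = min(1+min_coins(16)=1+2=3, 1+min_coins(12)=1+2=3, 1+min_coins(10)=1+2=3, 1+min_coins(9)=1+1=2, 1+min_coins(8)=1+1=2) = 2
min_coins(18) = min(1+min_coins(17)=1+2=3, 1+min_coins(13)=1+2=3, 1+min_coins(11)=1+3=4, 1+min_coins(10)=1+2=3, 1+min_coins(9)=1+1=2) = 2
min_coins(19) = min(1+min_coins(18)=1+2=3, 1+min_coins(14)=1+2=3, 1+min_coins(12)=1+2=3, 1+min_coins(11)=1+3=4, 1+min_coins(10)=1+2=3) = 3
min_coins(20) = min(1+min_coins(19)=1+3=4, 1+min_coins(15)=1+2=3, 1+min_coins(13)=1+2=3, 1+min_coins(12)=1+2=3, 1+min_coins(11)=1+3=4) = 3
min_coins(21) = min(1+min_coins(20)=1+3=4, 1+min_coins(16)=1+2=3, 1+min_coins(14)=1+2=3, 1+min_coins(13)=1+2=3, 1+min_coins(12)=1+2=3) = 3
min_coins(22) = min(1+min_coins(21)=1+3=4, 1+min_coins(17)=1+2=3, 1+min_coins(15)=1+2=3, 1+min_coins(14)=1+2=3, 1+min_coins(13)=1+2=3) = 3
min_coins(23) = min(1+min_coins(22)=1+3=4, 1+min_coins(18)=1+2=3, 1+min_coins(16)=1+2=3, 1+min_coins(15)=1+2=3, 1+min_coins(14)=1+2=3) = 3
min_coins(24) = min(1+min_coins(23)=1+3=4, 1+min_coins(19)=1+3=4, 1+min_coins(17)=1+2=3, 1+min_coins(16)=1+2=3, 1+min_coins(15)=1+2=3) = 3
min_coins(25) = min(1+min_coins(24)=1+3=4, 1+min_coins(20)=1+3=4, 1+min_coins(18)=1+2=3, 1+min_coins(17)=1+2=3, 1+min_coins(16)=1+2=3) = 3
min_coins(26) = min(1+min_coins(25)=1+3=4, 1+min_coins(21)=1+3=4, 1+min_coins(19)=1+3=4, 1+min_coins(18)=1+2=3, 1+min_coins(17)=1+2=3) = 3
min_coins(27) = min(1+min_coins(26)=1+3=4, 1+min_coins(22)=1+3=4, 1+min_coins(20)=1+3=4, 1+min_coins(19)=1+3=4, 1+min_coins(18)=1+2=3) = 3
min_coins(28) = min(1+min_coins(27)=1+3=4, 1+min_coins(23)=1+3=4, 1+min_coins(21)=1+3=4, 1+min_coins(20)=1+3=4, 1+min_coins(19)=1+3=4) = 4
min_coins(29) = min(1+min_coins(28)=1+4=5, 1+min_coins(24)=1+3=4, 1+min_coins(22)=1+3=4, 1+min_coins(21)=1+3=4, 1+min_coins(20)=1+3=4) = 4
min_coins(30) = min(1+min_coins(29)=1+4=5, 1+min_coins(25)=1+3=4, 1+min_coins(23)=1+3=4, 1+min_coins(22)=1+3=4, 1+min_coins(21)=1+3=4) = 4
min_coins(31) = min(1+min_coins(30)=1+4=5, 1+min_coins(26)=1+3=4, 1+min_coins(24)=1+3=4, 1+min_coins(23)=1+3=4, 1+min_coins(22)=1+3=4) = 4
min_coins(32) = min(1+min_coins(31)=1+4=5, 1+min_coins(27)=1+3=4, 1+min_coins(25)=1+3=4, 1+min_coins(24)=1+3=4, 1+min_coins(23)=1+3=4) = 4
min_coins(33) = min(1+min_coins(32)=1+4=5, 1+min_coins(28)=1+4=5, 1+min_coins(26)=1+3=4, 1+min_coins(25)=1+3=4, 1+min_coins(24)=1+3=4) = 4
min_coins(34) = min(1+min_coins(33)=1+4=5, 1+min_coins(29)=1+4=5, 1+min_coins(27)=1+3=4, 1+min_coins(26)=1+3=4, 1+min_coins(25)=1+3=4) = 4

4


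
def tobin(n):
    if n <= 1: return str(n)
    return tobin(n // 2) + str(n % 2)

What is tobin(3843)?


tobin(3843) = tobin(1921) + '1'
tobin(1921) = tobin(960) + '1'
tobin(960) = tobin(480) + '0'
tobin(480) = tobin(240) + '0'
tobin(240) = tobin(120) + '0'
tobin(120) = tobin(60) + '0'
tobin(60) = tobin(30) + '0'
tobin(30) = tobin(15) + '0'
tobin(15) = tobin(7) + '1'
tobin(7) = tobin(3) + '1'
tobin(3) = tobin(1) + '1'
tobin(1) = '1'  (base case)
Concatenating: '1' + '1' + '1' + '1' + '0' + '0' + '0' + '0' + '0' + '0' + '1' + '1' = '111100000011'

111100000011


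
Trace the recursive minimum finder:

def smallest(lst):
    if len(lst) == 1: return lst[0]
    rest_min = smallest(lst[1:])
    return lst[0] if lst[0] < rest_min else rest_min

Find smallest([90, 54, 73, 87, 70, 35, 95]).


smallest([90, 54, 73, 87, 70, 35, 95]): compare 90 with smallest([54, 73, 87, 70, 35, 95])
smallest([54, 73, 87, 70, 35, 95]): compare 54 with smallest([73, 87, 70, 35, 95])
smallest([73, 87, 70, 35, 95]): compare 73 with smallest([87, 70, 35, 95])
smallest([87, 70, 35, 95]): compare 87 with smallest([70, 35, 95])
smallest([70, 35, 95]): compare 70 with smallest([35, 95])
smallest([35, 95]): compare 35 with smallest([95])
smallest([95]) = 95  (base case)
Compare 35 with 95 -> 35
Compare 70 with 35 -> 35
Compare 87 with 35 -> 35
Compare 73 with 35 -> 35
Compare 54 with 35 -> 35
Compare 90 with 35 -> 35

35


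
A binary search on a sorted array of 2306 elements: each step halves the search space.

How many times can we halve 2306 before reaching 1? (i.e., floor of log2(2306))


2306 / 2 = 1153
1153 / 2 = 576
576 / 2 = 288
288 / 2 = 144
144 / 2 = 72
72 / 2 = 36
36 / 2 = 18
18 / 2 = 9
9 / 2 = 4
4 / 2 = 2
2 / 2 = 1
Reached 1 after 11 halvings

11


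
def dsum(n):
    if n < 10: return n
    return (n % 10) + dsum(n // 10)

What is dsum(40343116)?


dsum(40343116) = 6 + dsum(4034311)
dsum(4034311) = 1 + dsum(403431)
dsum(403431) = 1 + dsum(40343)
dsum(40343) = 3 + dsum(4034)
dsum(4034) = 4 + dsum(403)
dsum(403) = 3 + dsum(40)
dsum(40) = 0 + dsum(4)
dsum(4) = 4  (base case)
Total: 6 + 1 + 1 + 3 + 4 + 3 + 0 + 4 = 22

22


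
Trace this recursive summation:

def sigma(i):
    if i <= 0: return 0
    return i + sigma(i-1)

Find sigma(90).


sigma(90)
= 90 + 89 + 88 + 87 + 86 + 85 + 84 + 83 + 82 + 81 + 80 + 79 + 78 + 77 + 76 + 75 + 74 + 73 + 72 + 71 + 70 + 69 + 68 + 67 + 66 + 65 + 64 + 63 + 62 + 61 + 60 + 59 + 58 + 57 + 56 + 55 + 54 + 53 + 52 + 51 + 50 + 49 + 48 + 47 + 46 + 45 + 44 + 43 + 42 + 41 + 40 + 39 + 38 + 37 + 36 + 35 + 34 + 33 + 32 + 31 + 30 + 29 + 28 + 27 + 26 + 25 + 24 + 23 + 22 + 21 + 20 + 19 + 18 + 17 + 16 + 15 + 14 + 13 + 12 + 11 + 10 + 9 + 8 + 7 + 6 + 5 + 4 + 3 + 2 + 1 + sigma(0)
= 90 + 89 + 88 + 87 + 86 + 85 + 84 + 83 + 82 + 81 + 80 + 79 + 78 + 77 + 76 + 75 + 74 + 73 + 72 + 71 + 70 + 69 + 68 + 67 + 66 + 65 + 64 + 63 + 62 + 61 + 60 + 59 + 58 + 57 + 56 + 55 + 54 + 53 + 52 + 51 + 50 + 49 + 48 + 47 + 46 + 45 + 44 + 43 + 42 + 41 + 40 + 39 + 38 + 37 + 36 + 35 + 34 + 33 + 32 + 31 + 30 + 29 + 28 + 27 + 26 + 25 + 24 + 23 + 22 + 21 + 20 + 19 + 18 + 17 + 16 + 15 + 14 + 13 + 12 + 11 + 10 + 9 + 8 + 7 + 6 + 5 + 4 + 3 + 2 + 1 + 0
= 4095

4095


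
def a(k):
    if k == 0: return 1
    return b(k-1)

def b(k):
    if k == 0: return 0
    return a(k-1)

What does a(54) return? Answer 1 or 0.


a(54) = b(53)
b(53) = a(52)
a(52) = b(51)
b(51) = a(50)
a(50) = b(49)
b(49) = a(48)
a(48) = b(47)
b(47) = a(46)
a(46) = b(45)
b(45) = a(44)
a(44) = b(43)
b(43) = a(42)
a(42) = b(41)
b(41) = a(40)
a(40) = b(39)
b(39) = a(38)
a(38) = b(37)
b(37) = a(36)
a(36) = b(35)
b(35) = a(34)
a(34) = b(33)
b(33) = a(32)
a(32) = b(31)
b(31) = a(30)
a(30) = b(29)
b(29) = a(28)
a(28) = b(27)
b(27) = a(26)
a(26) = b(25)
b(25) = a(24)
a(24) = b(23)
b(23) = a(22)
a(22) = b(21)
b(21) = a(20)
a(20) = b(19)
b(19) = a(18)
a(18) = b(17)
b(17) = a(16)
a(16) = b(15)
b(15) = a(14)
a(14) = b(13)
b(13) = a(12)
a(12) = b(11)
b(11) = a(10)
a(10) = b(9)
b(9) = a(8)
a(8) = b(7)
b(7) = a(6)
a(6) = b(5)
b(5) = a(4)
a(4) = b(3)
b(3) = a(2)
a(2) = b(1)
b(1) = a(0)
a(0) = 1  (base case)
Result: 1

1


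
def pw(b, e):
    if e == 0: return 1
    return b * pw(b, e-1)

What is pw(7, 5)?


pw(7, 5)
= 7 * pw(7, 4)
= 7 * 7 * pw(7, 3)
= 7 * 7 * 7 * pw(7, 2)
= 7 * 7 * 7 * 7 * pw(7, 1)
= 7 * 7 * 7 * 7 * 7 * pw(7, 0)
= 7 * 7 * 7 * 7 * 7 * 1
= 16807

16807


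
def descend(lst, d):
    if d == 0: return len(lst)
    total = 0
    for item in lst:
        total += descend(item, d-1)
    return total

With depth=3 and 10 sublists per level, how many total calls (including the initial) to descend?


At depth 0 (root): 1 call
At depth 1: each of 1 parents calls descend on 10 children = 10 calls
At depth 2: each of 10 parents calls descend on 10 children = 100 calls
At depth 3: each of 100 parents calls descend on 10 children = 1000 calls
Total: 1 + 10 + 100 + 1000 = 1111

1111


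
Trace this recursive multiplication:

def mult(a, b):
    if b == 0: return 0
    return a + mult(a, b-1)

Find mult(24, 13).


mult(24, 13) = 24 + mult(24, 12)
mult(24, 12) = 24 + mult(24, 11)
mult(24, 11) = 24 + mult(24, 10)
mult(24, 10) = 24 + mult(24, 9)
mult(24, 9) = 24 + mult(24, 8)
mult(24, 8) = 24 + mult(24, 7)
mult(24, 7) = 24 + mult(24, 6)
mult(24, 6) = 24 + mult(24, 5)
mult(24, 5) = 24 + mult(24, 4)
mult(24, 4) = 24 + mult(24, 3)
mult(24, 3) = 24 + mult(24, 2)
mult(24, 2) = 24 + mult(24, 1)
mult(24, 1) = 24 + mult(24, 0)
mult(24, 0) = 0  (base case)
Total: 24 + 24 + 24 + 24 + 24 + 24 + 24 + 24 + 24 + 24 + 24 + 24 + 24 + 0 = 312

312


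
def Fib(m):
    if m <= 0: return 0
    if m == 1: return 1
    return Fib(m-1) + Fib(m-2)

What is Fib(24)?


Computing Fib(24) bottom-up:
Fib(0) = 0
Fib(1) = 1
Fib(2) = Fib(1) + Fib(0) = 1 + 0 = 1
Fib(3) = Fib(2) + Fib(1) = 1 + 1 = 2
Fib(4) = Fib(3) + Fib(2) = 2 + 1 = 3
Fib(5) = Fib(4) + Fib(3) = 3 + 2 = 5
Fib(6) = Fib(5) + Fib(4) = 5 + 3 = 8
Fib(7) = Fib(6) + Fib(5) = 8 + 5 = 13
Fib(8) = Fib(7) + Fib(6) = 13 + 8 = 21
Fib(9) = Fib(8) + Fib(7) = 21 + 13 = 34
Fib(10) = Fib(9) + Fib(8) = 34 + 21 = 55
Fib(11) = Fib(10) + Fib(9) = 55 + 34 = 89
Fib(12) = Fib(11) + Fib(10) = 89 + 55 = 144
Fib(13) = Fib(12) + Fib(11) = 144 + 89 = 233
Fib(14) = Fib(13) + Fib(12) = 233 + 144 = 377
Fib(15) = Fib(14) + Fib(13) = 377 + 233 = 610
Fib(16) = Fib(15) + Fib(14) = 610 + 377 = 987
Fib(17) = Fib(16) + Fib(15) = 987 + 610 = 1597
Fib(18) = Fib(17) + Fib(16) = 1597 + 987 = 2584
Fib(19) = Fib(18) + Fib(17) = 2584 + 1597 = 4181
Fib(20) = Fib(19) + Fib(18) = 4181 + 2584 = 6765
Fib(21) = Fib(20) + Fib(19) = 6765 + 4181 = 10946
Fib(22) = Fib(21) + Fib(20) = 10946 + 6765 = 17711
Fib(23) = Fib(22) + Fib(21) = 17711 + 10946 = 28657
Fib(24) = Fib(23) + Fib(22) = 28657 + 17711 = 46368

46368


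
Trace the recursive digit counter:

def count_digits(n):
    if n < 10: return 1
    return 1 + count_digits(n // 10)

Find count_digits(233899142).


count_digits(233899142) = 1 + count_digits(23389914)
count_digits(23389914) = 1 + count_digits(2338991)
count_digits(2338991) = 1 + count_digits(233899)
count_digits(233899) = 1 + count_digits(23389)
count_digits(23389) = 1 + count_digits(2338)
count_digits(2338) = 1 + count_digits(233)
count_digits(233) = 1 + count_digits(23)
count_digits(23) = 1 + count_digits(2)
count_digits(2) = 1  (base case: 2 < 10)
Unwinding: 1 + 1 + 1 + 1 + 1 + 1 + 1 + 1 + 1 = 9

9


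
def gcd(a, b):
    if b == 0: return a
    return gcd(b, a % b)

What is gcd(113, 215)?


gcd(113, 215) = gcd(215, 113)
gcd(215, 113) = gcd(113, 102)
gcd(113, 102) = gcd(102, 11)
gcd(102, 11) = gcd(11, 3)
gcd(11, 3) = gcd(3, 2)
gcd(3, 2) = gcd(2, 1)
gcd(2, 1) = gcd(1, 0)
gcd(1, 0) = 1  (base case)

1


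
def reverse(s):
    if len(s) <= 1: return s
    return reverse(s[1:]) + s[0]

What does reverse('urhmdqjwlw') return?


reverse('urhmdqjwlw') = reverse('rhmdqjwlw') + 'u'
reverse('rhmdqjwlw') = reverse('hmdqjwlw') + 'r'
reverse('hmdqjwlw') = reverse('mdqjwlw') + 'h'
reverse('mdqjwlw') = reverse('dqjwlw') + 'm'
reverse('dqjwlw') = reverse('qjwlw') + 'd'
reverse('qjwlw') = reverse('jwlw') + 'q'
reverse('jwlw') = reverse('wlw') + 'j'
reverse('wlw') = reverse('lw') + 'w'
reverse('lw') = reverse('w') + 'l'
reverse('w') = 'w'  (base case)
Concatenating: 'w' + 'l' + 'w' + 'j' + 'q' + 'd' + 'm' + 'h' + 'r' + 'u' = 'wlwjqdmhru'

wlwjqdmhru


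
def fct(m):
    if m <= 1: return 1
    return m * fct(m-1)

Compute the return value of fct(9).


fct(9)
= 9 * fct(8)
= 9 * 8 * fct(7)
= 9 * 8 * 7 * fct(6)
= 9 * 8 * 7 * 6 * fct(5)
= 9 * 8 * 7 * 6 * 5 * fct(4)
= 9 * 8 * 7 * 6 * 5 * 4 * fct(3)
= 9 * 8 * 7 * 6 * 5 * 4 * 3 * fct(2)
= 9 * 8 * 7 * 6 * 5 * 4 * 3 * 2 * fct(1)
= 9 * 8 * 7 * 6 * 5 * 4 * 3 * 2 * 1
= 362880

362880


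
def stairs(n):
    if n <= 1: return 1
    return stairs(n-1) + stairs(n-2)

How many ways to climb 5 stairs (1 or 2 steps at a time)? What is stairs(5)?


Building up from base cases:
stairs(0) = 1
stairs(1) = 1
stairs(2) = stairs(1) + stairs(0) = 1 + 1 = 2
stairs(3) = stairs(2) + stairs(1) = 2 + 1 = 3
stairs(4) = stairs(3) + stairs(2) = 3 + 2 = 5
stairs(5) = stairs(4) + stairs(3) = 5 + 3 = 8

8


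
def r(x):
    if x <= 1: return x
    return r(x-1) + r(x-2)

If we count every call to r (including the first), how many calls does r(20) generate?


Let C(n) = total calls for r(n)
C(0) = 1, C(1) = 1
C(2) = 1 + C(1) + C(0) = 1 + 1 + 1 = 3
C(3) = 1 + C(2) + C(1) = 1 + 3 + 1 = 5
C(4) = 1 + C(3) + C(2) = 1 + 5 + 3 = 9
C(5) = 1 + C(4) + C(3) = 1 + 9 + 5 = 15
C(6) = 1 + C(5) + C(4) = 1 + 15 + 9 = 25
C(7) = 1 + C(6) + C(5) = 1 + 25 + 15 = 41
C(8) = 1 + C(7) + C(6) = 1 + 41 + 25 = 67
C(9) = 1 + C(8) + C(7) = 1 + 67 + 41 = 109
C(10) = 1 + C(9) + C(8) = 1 + 109 + 67 = 177
C(11) = 1 + C(10) + C(9) = 1 + 177 + 109 = 287
C(12) = 1 + C(11) + C(10) = 1 + 287 + 177 = 465
C(13) = 1 + C(12) + C(11) = 1 + 465 + 287 = 753
C(14) = 1 + C(13) + C(12) = 1 + 753 + 465 = 1219
C(15) = 1 + C(14) + C(13) = 1 + 1219 + 753 = 1973
C(16) = 1 + C(15) + C(14) = 1 + 1973 + 1219 = 3193
C(17) = 1 + C(16) + C(15) = 1 + 3193 + 1973 = 5167
C(18) = 1 + C(17) + C(16) = 1 + 5167 + 3193 = 8361
C(19) = 1 + C(18) + C(17) = 1 + 8361 + 5167 = 13529
C(20) = 1 + C(19) + C(18) = 1 + 13529 + 8361 = 21891

21891


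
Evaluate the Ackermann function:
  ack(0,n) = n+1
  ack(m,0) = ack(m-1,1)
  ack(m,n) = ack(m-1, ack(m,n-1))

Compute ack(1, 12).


ack(1, 12) = ack(0, ack(1, 11))
  ack(1, 11) = ack(0, ack(1, 10))
    ack(1, 10) = ack(0, ack(1, 9))
      ack(1, 9) = ack(0, ack(1, 8))
        ack(1, 8) = ack(0, ack(1, 7))
          ack(1, 7) = ack(0, ack(1, 6))
          ack(1, 6) = ack(0, ack(1, 5))
          ack(1, 5) = ack(0, ack(1, 4))
          ack(1, 4) = ack(0, ack(1, 3))
          ack(1, 3) = ack(0, ack(1, 2))
          ack(1, 2) = ack(0, ack(1, 1))
          ack(1, 1) = ack(0, ack(1, 0))
          ack(1, 0) = ack(0, 1)
          ack(0, 1) = 2
            = ack(0, 2)
          ack(0, 2) = 3
            = ack(0, 3)
          ack(0, 3) = 4
            = ack(0, 4)
          ack(0, 4) = 5
            = ack(0, 5)
          ack(0, 5) = 6
            = ack(0, 6)
          ack(0, 6) = 7
            = ack(0, 7)
... (trace truncated)
Result: ack(1, 12) = 14

14


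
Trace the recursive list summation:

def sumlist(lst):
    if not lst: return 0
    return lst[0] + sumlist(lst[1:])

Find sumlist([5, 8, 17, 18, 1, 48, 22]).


sumlist([5, 8, 17, 18, 1, 48, 22]) = 5 + sumlist([8, 17, 18, 1, 48, 22])
sumlist([8, 17, 18, 1, 48, 22]) = 8 + sumlist([17, 18, 1, 48, 22])
sumlist([17, 18, 1, 48, 22]) = 17 + sumlist([18, 1, 48, 22])
sumlist([18, 1, 48, 22]) = 18 + sumlist([1, 48, 22])
sumlist([1, 48, 22]) = 1 + sumlist([48, 22])
sumlist([48, 22]) = 48 + sumlist([22])
sumlist([22]) = 22 + sumlist([])
sumlist([]) = 0  (base case)
Total: 5 + 8 + 17 + 18 + 1 + 48 + 22 + 0 = 119

119


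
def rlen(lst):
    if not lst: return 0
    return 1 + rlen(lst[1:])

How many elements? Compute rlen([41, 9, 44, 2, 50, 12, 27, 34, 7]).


rlen([41, 9, 44, 2, 50, 12, 27, 34, 7]) = 1 + rlen([9, 44, 2, 50, 12, 27, 34, 7])
rlen([9, 44, 2, 50, 12, 27, 34, 7]) = 1 + rlen([44, 2, 50, 12, 27, 34, 7])
rlen([44, 2, 50, 12, 27, 34, 7]) = 1 + rlen([2, 50, 12, 27, 34, 7])
rlen([2, 50, 12, 27, 34, 7]) = 1 + rlen([50, 12, 27, 34, 7])
rlen([50, 12, 27, 34, 7]) = 1 + rlen([12, 27, 34, 7])
rlen([12, 27, 34, 7]) = 1 + rlen([27, 34, 7])
rlen([27, 34, 7]) = 1 + rlen([34, 7])
rlen([34, 7]) = 1 + rlen([7])
rlen([7]) = 1 + rlen([])
rlen([]) = 0  (base case)
Unwinding: 1 + 1 + 1 + 1 + 1 + 1 + 1 + 1 + 1 + 0 = 9

9


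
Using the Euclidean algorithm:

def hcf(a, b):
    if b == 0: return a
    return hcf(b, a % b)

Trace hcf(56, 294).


hcf(56, 294) = hcf(294, 56)
hcf(294, 56) = hcf(56, 14)
hcf(56, 14) = hcf(14, 0)
hcf(14, 0) = 14  (base case)

14


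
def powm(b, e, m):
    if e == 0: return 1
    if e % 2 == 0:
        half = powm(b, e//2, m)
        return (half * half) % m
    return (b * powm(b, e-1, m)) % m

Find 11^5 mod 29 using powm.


powm(11, 5, 29): e is odd, compute powm(11, 4, 29)
  powm(11, 4, 29): e is even, compute powm(11, 2, 29)
    powm(11, 2, 29): e is even, compute powm(11, 1, 29)
      powm(11, 1, 29): e is odd, compute powm(11, 0, 29)
        powm(11, 0, 29) = 1
      (11 * 1) % 29 = 11
    half=11, (11*11) % 29 = 5
  half=5, (5*5) % 29 = 25
(11 * 25) % 29 = 14

14


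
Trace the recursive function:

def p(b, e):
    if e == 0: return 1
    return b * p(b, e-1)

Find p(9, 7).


p(9, 7)
= 9 * p(9, 6)
= 9 * 9 * p(9, 5)
= 9 * 9 * 9 * p(9, 4)
= 9 * 9 * 9 * 9 * p(9, 3)
= 9 * 9 * 9 * 9 * 9 * p(9, 2)
= 9 * 9 * 9 * 9 * 9 * 9 * p(9, 1)
= 9 * 9 * 9 * 9 * 9 * 9 * 9 * p(9, 0)
= 9 * 9 * 9 * 9 * 9 * 9 * 9 * 1
= 4782969

4782969


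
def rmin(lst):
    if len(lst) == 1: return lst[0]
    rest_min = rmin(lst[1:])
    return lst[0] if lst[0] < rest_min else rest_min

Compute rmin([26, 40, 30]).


rmin([26, 40, 30]): compare 26 with rmin([40, 30])
rmin([40, 30]): compare 40 with rmin([30])
rmin([30]) = 30  (base case)
Compare 40 with 30 -> 30
Compare 26 with 30 -> 26

26


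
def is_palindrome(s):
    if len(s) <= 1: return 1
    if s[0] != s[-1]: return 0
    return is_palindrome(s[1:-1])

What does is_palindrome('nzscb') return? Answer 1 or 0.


is_palindrome('nzscb'): s[0]='n' != s[-1]='b' -> return 0
Result: 0 (not a palindrome)

0


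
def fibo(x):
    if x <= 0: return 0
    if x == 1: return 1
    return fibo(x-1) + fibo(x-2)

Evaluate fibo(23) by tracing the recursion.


Computing fibo(23) bottom-up:
fibo(0) = 0
fibo(1) = 1
fibo(2) = fibo(1) + fibo(0) = 1 + 0 = 1
fibo(3) = fibo(2) + fibo(1) = 1 + 1 = 2
fibo(4) = fibo(3) + fibo(2) = 2 + 1 = 3
fibo(5) = fibo(4) + fibo(3) = 3 + 2 = 5
fibo(6) = fibo(5) + fibo(4) = 5 + 3 = 8
fibo(7) = fibo(6) + fibo(5) = 8 + 5 = 13
fibo(8) = fibo(7) + fibo(6) = 13 + 8 = 21
fibo(9) = fibo(8) + fibo(7) = 21 + 13 = 34
fibo(10) = fibo(9) + fibo(8) = 34 + 21 = 55
fibo(11) = fibo(10) + fibo(9) = 55 + 34 = 89
fibo(12) = fibo(11) + fibo(10) = 89 + 55 = 144
fibo(13) = fibo(12) + fibo(11) = 144 + 89 = 233
fibo(14) = fibo(13) + fibo(12) = 233 + 144 = 377
fibo(15) = fibo(14) + fibo(13) = 377 + 233 = 610
fibo(16) = fibo(15) + fibo(14) = 610 + 377 = 987
fibo(17) = fibo(16) + fibo(15) = 987 + 610 = 1597
fibo(18) = fibo(17) + fibo(16) = 1597 + 987 = 2584
fibo(19) = fibo(18) + fibo(17) = 2584 + 1597 = 4181
fibo(20) = fibo(19) + fibo(18) = 4181 + 2584 = 6765
fibo(21) = fibo(20) + fibo(19) = 6765 + 4181 = 10946
fibo(22) = fibo(21) + fibo(20) = 10946 + 6765 = 17711
fibo(23) = fibo(22) + fibo(21) = 17711 + 10946 = 28657

28657


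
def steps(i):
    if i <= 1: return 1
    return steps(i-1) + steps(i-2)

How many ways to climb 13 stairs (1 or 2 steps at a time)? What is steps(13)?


Building up from base cases:
steps(0) = 1
steps(1) = 1
steps(2) = steps(1) + steps(0) = 1 + 1 = 2
steps(3) = steps(2) + steps(1) = 2 + 1 = 3
steps(4) = steps(3) + steps(2) = 3 + 2 = 5
steps(5) = steps(4) + steps(3) = 5 + 3 = 8
steps(6) = steps(5) + steps(4) = 8 + 5 = 13
steps(7) = steps(6) + steps(5) = 13 + 8 = 21
steps(8) = steps(7) + steps(6) = 21 + 13 = 34
steps(9) = steps(8) + steps(7) = 34 + 21 = 55
steps(10) = steps(9) + steps(8) = 55 + 34 = 89
steps(11) = steps(10) + steps(9) = 89 + 55 = 144
steps(12) = steps(11) + steps(10) = 144 + 89 = 233
steps(13) = steps(12) + steps(11) = 233 + 144 = 377

377


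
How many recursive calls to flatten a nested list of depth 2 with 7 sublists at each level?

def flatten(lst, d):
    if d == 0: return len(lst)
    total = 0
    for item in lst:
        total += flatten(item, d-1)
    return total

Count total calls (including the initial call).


At depth 0 (root): 1 call
At depth 1: each of 1 parents calls flatten on 7 children = 7 calls
At depth 2: each of 7 parents calls flatten on 7 children = 49 calls
Total: 1 + 7 + 49 = 57

57


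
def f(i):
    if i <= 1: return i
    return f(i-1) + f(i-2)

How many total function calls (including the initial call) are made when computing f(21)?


Let C(n) = total calls for f(n)
C(0) = 1, C(1) = 1
C(2) = 1 + C(1) + C(0) = 1 + 1 + 1 = 3
C(3) = 1 + C(2) + C(1) = 1 + 3 + 1 = 5
C(4) = 1 + C(3) + C(2) = 1 + 5 + 3 = 9
C(5) = 1 + C(4) + C(3) = 1 + 9 + 5 = 15
C(6) = 1 + C(5) + C(4) = 1 + 15 + 9 = 25
C(7) = 1 + C(6) + C(5) = 1 + 25 + 15 = 41
C(8) = 1 + C(7) + C(6) = 1 + 41 + 25 = 67
C(9) = 1 + C(8) + C(7) = 1 + 67 + 41 = 109
C(10) = 1 + C(9) + C(8) = 1 + 109 + 67 = 177
C(11) = 1 + C(10) + C(9) = 1 + 177 + 109 = 287
C(12) = 1 + C(11) + C(10) = 1 + 287 + 177 = 465
C(13) = 1 + C(12) + C(11) = 1 + 465 + 287 = 753
C(14) = 1 + C(13) + C(12) = 1 + 753 + 465 = 1219
C(15) = 1 + C(14) + C(13) = 1 + 1219 + 753 = 1973
C(16) = 1 + C(15) + C(14) = 1 + 1973 + 1219 = 3193
C(17) = 1 + C(16) + C(15) = 1 + 3193 + 1973 = 5167
C(18) = 1 + C(17) + C(16) = 1 + 5167 + 3193 = 8361
C(19) = 1 + C(18) + C(17) = 1 + 8361 + 5167 = 13529
C(20) = 1 + C(19) + C(18) = 1 + 13529 + 8361 = 21891
C(21) = 1 + C(20) + C(19) = 1 + 21891 + 13529 = 35421

35421


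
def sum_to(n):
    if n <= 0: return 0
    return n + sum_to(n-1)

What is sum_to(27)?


sum_to(27)
= 27 + 26 + 25 + 24 + 23 + 22 + 21 + 20 + 19 + 18 + 17 + 16 + 15 + 14 + 13 + 12 + 11 + 10 + 9 + 8 + 7 + 6 + 5 + 4 + 3 + 2 + 1 + sum_to(0)
= 27 + 26 + 25 + 24 + 23 + 22 + 21 + 20 + 19 + 18 + 17 + 16 + 15 + 14 + 13 + 12 + 11 + 10 + 9 + 8 + 7 + 6 + 5 + 4 + 3 + 2 + 1 + 0
= 378

378


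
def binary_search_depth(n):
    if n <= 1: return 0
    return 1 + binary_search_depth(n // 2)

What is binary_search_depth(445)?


445 / 2 = 222
222 / 2 = 111
111 / 2 = 55
55 / 2 = 27
27 / 2 = 13
13 / 2 = 6
6 / 2 = 3
3 / 2 = 1
Reached 1 after 8 halvings

8


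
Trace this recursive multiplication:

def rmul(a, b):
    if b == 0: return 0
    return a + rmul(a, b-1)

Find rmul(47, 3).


rmul(47, 3) = 47 + rmul(47, 2)
rmul(47, 2) = 47 + rmul(47, 1)
rmul(47, 1) = 47 + rmul(47, 0)
rmul(47, 0) = 0  (base case)
Total: 47 + 47 + 47 + 0 = 141

141


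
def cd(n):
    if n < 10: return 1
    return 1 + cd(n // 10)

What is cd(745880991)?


cd(745880991) = 1 + cd(74588099)
cd(74588099) = 1 + cd(7458809)
cd(7458809) = 1 + cd(745880)
cd(745880) = 1 + cd(74588)
cd(74588) = 1 + cd(7458)
cd(7458) = 1 + cd(745)
cd(745) = 1 + cd(74)
cd(74) = 1 + cd(7)
cd(7) = 1  (base case: 7 < 10)
Unwinding: 1 + 1 + 1 + 1 + 1 + 1 + 1 + 1 + 1 = 9

9


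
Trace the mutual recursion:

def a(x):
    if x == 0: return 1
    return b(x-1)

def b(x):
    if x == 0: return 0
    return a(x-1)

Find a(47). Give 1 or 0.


a(47) = b(46)
b(46) = a(45)
a(45) = b(44)
b(44) = a(43)
a(43) = b(42)
b(42) = a(41)
a(41) = b(40)
b(40) = a(39)
a(39) = b(38)
b(38) = a(37)
a(37) = b(36)
b(36) = a(35)
a(35) = b(34)
b(34) = a(33)
a(33) = b(32)
b(32) = a(31)
a(31) = b(30)
b(30) = a(29)
a(29) = b(28)
b(28) = a(27)
a(27) = b(26)
b(26) = a(25)
a(25) = b(24)
b(24) = a(23)
a(23) = b(22)
b(22) = a(21)
a(21) = b(20)
b(20) = a(19)
a(19) = b(18)
b(18) = a(17)
a(17) = b(16)
b(16) = a(15)
a(15) = b(14)
b(14) = a(13)
a(13) = b(12)
b(12) = a(11)
a(11) = b(10)
b(10) = a(9)
a(9) = b(8)
b(8) = a(7)
a(7) = b(6)
b(6) = a(5)
a(5) = b(4)
b(4) = a(3)
a(3) = b(2)
b(2) = a(1)
a(1) = b(0)
b(0) = 0  (base case)
Result: 0

0


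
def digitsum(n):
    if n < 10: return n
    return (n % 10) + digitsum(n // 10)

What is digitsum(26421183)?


digitsum(26421183) = 3 + digitsum(2642118)
digitsum(2642118) = 8 + digitsum(264211)
digitsum(264211) = 1 + digitsum(26421)
digitsum(26421) = 1 + digitsum(2642)
digitsum(2642) = 2 + digitsum(264)
digitsum(264) = 4 + digitsum(26)
digitsum(26) = 6 + digitsum(2)
digitsum(2) = 2  (base case)
Total: 3 + 8 + 1 + 1 + 2 + 4 + 6 + 2 = 27

27


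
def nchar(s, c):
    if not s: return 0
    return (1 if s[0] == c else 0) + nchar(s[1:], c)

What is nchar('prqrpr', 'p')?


s[0]='p' == 'p' -> 1
s[0]='r' != 'p' -> 0
s[0]='q' != 'p' -> 0
s[0]='r' != 'p' -> 0
s[0]='p' == 'p' -> 1
s[0]='r' != 'p' -> 0
Sum: 1 + 0 + 0 + 0 + 1 + 0 = 2

2


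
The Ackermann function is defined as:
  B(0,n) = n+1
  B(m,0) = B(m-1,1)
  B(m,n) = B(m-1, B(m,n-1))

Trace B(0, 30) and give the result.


B(0, 30) = 31
Result: B(0, 30) = 31

31


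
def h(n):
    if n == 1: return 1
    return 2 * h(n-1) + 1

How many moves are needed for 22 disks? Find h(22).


h(22) = 2 * h(21) + 1
h(21) = 2 * h(20) + 1
h(20) = 2 * h(19) + 1
h(19) = 2 * h(18) + 1
h(18) = 2 * h(17) + 1
h(17) = 2 * h(16) + 1
h(16) = 2 * h(15) + 1
h(15) = 2 * h(14) + 1
h(14) = 2 * h(13) + 1
h(13) = 2 * h(12) + 1
h(12) = 2 * h(11) + 1
h(11) = 2 * h(10) + 1
h(10) = 2 * h(9) + 1
h(9) = 2 * h(8) + 1
h(8) = 2 * h(7) + 1
h(7) = 2 * h(6) + 1
h(6) = 2 * h(5) + 1
h(5) = 2 * h(4) + 1
h(4) = 2 * h(3) + 1
h(3) = 2 * h(2) + 1
h(2) = 2 * h(1) + 1
h(1) = 1  (base case)
h(2) = 2 * 1 + 1 = 3
h(3) = 2 * 3 + 1 = 7
h(4) = 2 * 7 + 1 = 15
h(5) = 2 * 15 + 1 = 31
h(6) = 2 * 31 + 1 = 63
h(7) = 2 * 63 + 1 = 127
h(8) = 2 * 127 + 1 = 255
h(9) = 2 * 255 + 1 = 511
h(10) = 2 * 511 + 1 = 1023
h(11) = 2 * 1023 + 1 = 2047
h(12) = 2 * 2047 + 1 = 4095
h(13) = 2 * 4095 + 1 = 8191
h(14) = 2 * 8191 + 1 = 16383
h(15) = 2 * 16383 + 1 = 32767
h(16) = 2 * 32767 + 1 = 65535
h(17) = 2 * 65535 + 1 = 131071
h(18) = 2 * 131071 + 1 = 262143
h(19) = 2 * 262143 + 1 = 524287
h(20) = 2 * 524287 + 1 = 1048575
h(21) = 2 * 1048575 + 1 = 2097151
h(22) = 2 * 2097151 + 1 = 4194303

4194303
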